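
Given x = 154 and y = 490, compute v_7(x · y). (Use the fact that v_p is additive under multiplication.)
v_7(75460) = 3

v_p(x) = 1 (factor: 154 = 7^1 · 22); v_p(y) = 2 (factor: 490 = 7^2 · 10). Additivity: v_p(xy) = v_p(x) + v_p(y) = 1 + 2 = 3. (Direct check: xy = 75460 = 7^3 · (220).)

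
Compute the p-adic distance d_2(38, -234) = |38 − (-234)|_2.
d_2(38, -234) = 1/16

Step 1 — x − y = 38 − (-234) = 272. Step 2 — v_2(272) = 4 (factor: 272 = (2^4 · 17); the sign does not affect v_p). Step 3 — |x − y|_2 = 2^{-4} = 1/16.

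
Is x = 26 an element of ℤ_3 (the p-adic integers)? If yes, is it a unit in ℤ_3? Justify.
x ∈ ℤ_3^× (unit); v_3(x) = 0

ℤ_3 = {x ∈ ℚ_3 : v_3(x) ≥ 0} and ℤ_3^× = {x ∈ ℤ_3 : v_3(x) = 0}. Here v_3(26) = v_3(num) − v_3(den) = 0; compare against these criteria.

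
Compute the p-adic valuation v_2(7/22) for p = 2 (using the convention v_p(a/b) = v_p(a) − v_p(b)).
v_2(7/22) = -1

Factor powers of 2 from the numerator and denominator of the reduced fraction: 7 = 2^0 · 7 and 22 = 2^1 · 11. Apply v_p(a/b) = v_p(a) − v_p(b): v_2(7/22) = 0 − 1 = -1.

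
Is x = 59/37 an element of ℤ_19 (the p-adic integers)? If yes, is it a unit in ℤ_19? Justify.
x ∈ ℤ_19^× (unit); v_19(x) = 0

ℤ_19 = {x ∈ ℚ_19 : v_19(x) ≥ 0} and ℤ_19^× = {x ∈ ℤ_19 : v_19(x) = 0}. Here v_19(59/37) = v_19(num) − v_19(den) = 0; compare against these criteria.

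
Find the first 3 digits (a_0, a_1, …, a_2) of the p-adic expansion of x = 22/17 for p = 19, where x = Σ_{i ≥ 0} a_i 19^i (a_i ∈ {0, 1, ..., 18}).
(a_0, …, a_2) = (8, 3, 11)

v_19(22/17) = 0 (numerator and denominator both coprime to 19), so x ∈ ℤ_19^×. Compute digits iteratively via a_i = x_i mod 19, x_{i+1} = (x_i − a_i)/19, with x_0 = x:
  x_0 = 22/17;  a_0 = 8;  x_1 = (x_0 − 8)/19 = -6/17
  x_1 = -6/17;  a_1 = 3;  x_2 = (x_1 − 3)/19 = -3/17
  x_2 = -3/17;  a_2 = 11;  x_3 = (x_2 − 11)/19 = -10/17
Digits: (8, 3, 11).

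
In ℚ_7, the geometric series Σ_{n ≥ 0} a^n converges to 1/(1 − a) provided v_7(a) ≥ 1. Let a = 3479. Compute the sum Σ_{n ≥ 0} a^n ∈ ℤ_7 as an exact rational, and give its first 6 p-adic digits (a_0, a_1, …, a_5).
Σ a^n = 1/(1 − a) = -1/3478;  first 6 digits = (1, 0, 1, 3, 2, 6)

v_7(a) = 2 ≥ 1, so the series converges in ℤ_7 to 1/(1 − a) = 1/(1 − 3479) = -1/3478. Expand this rational in ℤ_7: compute digits iteratively via d_i = x_i mod 7, x_{i+1} = (x_i − d_i)/7. The first 6 digits are (1, 0, 1, 3, 2, 6).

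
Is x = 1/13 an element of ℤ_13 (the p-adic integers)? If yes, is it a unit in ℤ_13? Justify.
x ∉ ℤ_13 (v_13(x) = -1 < 0)

ℤ_13 = {x ∈ ℚ_13 : v_13(x) ≥ 0} and ℤ_13^× = {x ∈ ℤ_13 : v_13(x) = 0}. Here v_13(1/13) = v_13(num) − v_13(den) = -1; compare against these criteria.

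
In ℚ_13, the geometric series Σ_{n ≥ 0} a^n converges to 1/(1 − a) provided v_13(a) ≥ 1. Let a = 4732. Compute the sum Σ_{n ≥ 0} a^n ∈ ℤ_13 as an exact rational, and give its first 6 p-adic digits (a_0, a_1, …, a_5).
Σ a^n = 1/(1 − a) = -1/4731;  first 6 digits = (1, 0, 2, 2, 4, 8)

v_13(a) = 2 ≥ 1, so the series converges in ℤ_13 to 1/(1 − a) = 1/(1 − 4732) = -1/4731. Expand this rational in ℤ_13: compute digits iteratively via d_i = x_i mod 13, x_{i+1} = (x_i − d_i)/13. The first 6 digits are (1, 0, 2, 2, 4, 8).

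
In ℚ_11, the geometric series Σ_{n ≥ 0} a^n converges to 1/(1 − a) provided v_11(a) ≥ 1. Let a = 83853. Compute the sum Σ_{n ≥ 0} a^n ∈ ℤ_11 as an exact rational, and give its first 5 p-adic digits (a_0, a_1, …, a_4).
Σ a^n = 1/(1 − a) = -1/83852;  first 5 digits = (1, 0, 0, 8, 5)

v_11(a) = 3 ≥ 1, so the series converges in ℤ_11 to 1/(1 − a) = 1/(1 − 83853) = -1/83852. Expand this rational in ℤ_11: compute digits iteratively via d_i = x_i mod 11, x_{i+1} = (x_i − d_i)/11. The first 5 digits are (1, 0, 0, 8, 5).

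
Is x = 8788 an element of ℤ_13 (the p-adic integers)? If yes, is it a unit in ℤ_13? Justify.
x ∈ ℤ_13 but not a unit; v_13(x) = 3 > 0

ℤ_13 = {x ∈ ℚ_13 : v_13(x) ≥ 0} and ℤ_13^× = {x ∈ ℤ_13 : v_13(x) = 0}. Here v_13(8788) = v_13(num) − v_13(den) = 3; compare against these criteria.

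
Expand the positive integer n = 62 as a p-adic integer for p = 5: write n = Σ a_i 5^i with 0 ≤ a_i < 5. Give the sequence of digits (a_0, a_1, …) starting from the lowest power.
(a_0, a_1, …) = (2, 2, 2)

Repeated division by 5 gives the digits low-to-high: 62 = 2 + 2·5^1 + 2·5^2. Digit sequence: (2, 2, 2).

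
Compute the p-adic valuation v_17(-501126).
v_17(-501126) = 4

v_17(n) is the largest exponent k such that 17^k divides n. Factor out: -501126 = -17^4 · 6. (Sign doesn't affect v_p.) So v_17(-501126) = 4.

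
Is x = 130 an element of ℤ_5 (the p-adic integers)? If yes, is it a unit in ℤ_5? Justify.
x ∈ ℤ_5 but not a unit; v_5(x) = 1 > 0

ℤ_5 = {x ∈ ℚ_5 : v_5(x) ≥ 0} and ℤ_5^× = {x ∈ ℤ_5 : v_5(x) = 0}. Here v_5(130) = v_5(num) − v_5(den) = 1; compare against these criteria.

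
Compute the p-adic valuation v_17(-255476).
v_17(-255476) = 3

v_17(n) is the largest exponent k such that 17^k divides n. Factor out: -255476 = -17^3 · 52. (Sign doesn't affect v_p.) So v_17(-255476) = 3.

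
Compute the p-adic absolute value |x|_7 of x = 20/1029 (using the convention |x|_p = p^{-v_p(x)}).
|20/1029|_7 = 343

Step 1 — compute v_7(x) by factoring powers of 7 out of the numerator and denominator: v_7(20/1029) = -3. Step 2 — apply |x|_p = p^{-v_p(x)} = 7^{3} = 343.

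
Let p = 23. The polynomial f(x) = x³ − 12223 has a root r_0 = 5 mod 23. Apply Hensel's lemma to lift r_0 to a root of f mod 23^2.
r_1 = 258 (mod 529)

Hensel: r_{i+1} = r_i − f(r_i)/f′(r_i) mod 23^{i+2}, where f′(x) = 3x². Iterate:
  r_0 = 5 (mod 23)
  r_1 = 258 (mod 529)
Final: r = 258 with f(r) ≡ 0 mod 23^2.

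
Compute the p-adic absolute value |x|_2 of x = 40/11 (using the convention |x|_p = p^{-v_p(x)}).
|40/11|_2 = 1/8

Step 1 — compute v_2(x) by factoring powers of 2 out of the numerator and denominator: v_2(40/11) = 3. Step 2 — apply |x|_p = p^{-v_p(x)} = 2^{-3} = 1/8.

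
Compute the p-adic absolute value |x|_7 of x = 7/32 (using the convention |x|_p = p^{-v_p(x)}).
|7/32|_7 = 1/7

Step 1 — compute v_7(x) by factoring powers of 7 out of the numerator and denominator: v_7(7/32) = 1. Step 2 — apply |x|_p = p^{-v_p(x)} = 7^{-1} = 1/7.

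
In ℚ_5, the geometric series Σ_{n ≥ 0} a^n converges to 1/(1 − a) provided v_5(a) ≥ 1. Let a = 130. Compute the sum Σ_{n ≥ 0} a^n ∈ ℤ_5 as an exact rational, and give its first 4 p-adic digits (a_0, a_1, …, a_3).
Σ a^n = 1/(1 − a) = -1/129;  first 4 digits = (1, 1, 1, 2)

v_5(a) = 1 ≥ 1, so the series converges in ℤ_5 to 1/(1 − a) = 1/(1 − 130) = -1/129. Expand this rational in ℤ_5: compute digits iteratively via d_i = x_i mod 5, x_{i+1} = (x_i − d_i)/5. The first 4 digits are (1, 1, 1, 2).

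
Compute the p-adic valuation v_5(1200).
v_5(1200) = 2

v_5(n) is the largest exponent k such that 5^k divides n. Factor out: 1200 = 5^2 · 48. (Sign doesn't affect v_p.) So v_5(1200) = 2.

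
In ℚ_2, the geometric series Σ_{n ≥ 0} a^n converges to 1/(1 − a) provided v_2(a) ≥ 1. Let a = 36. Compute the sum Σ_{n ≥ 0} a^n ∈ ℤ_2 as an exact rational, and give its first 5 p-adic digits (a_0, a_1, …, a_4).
Σ a^n = 1/(1 − a) = -1/35;  first 5 digits = (1, 0, 1, 0, 1)

v_2(a) = 2 ≥ 1, so the series converges in ℤ_2 to 1/(1 − a) = 1/(1 − 36) = -1/35. Expand this rational in ℤ_2: compute digits iteratively via d_i = x_i mod 2, x_{i+1} = (x_i − d_i)/2. The first 5 digits are (1, 0, 1, 0, 1).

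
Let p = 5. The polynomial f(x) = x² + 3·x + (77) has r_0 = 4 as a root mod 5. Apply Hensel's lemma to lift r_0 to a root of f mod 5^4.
r_3 = 549 (mod 625)

Hensel: r_{i+1} = r_i − f(r_i)·(f′(r_i))^{-1} mod 5^{i+2}, f′(x) = 2x + 3. Iterate:
  r_0 = 4 (mod 5)
  r_1 = 24 (mod 25)
  r_2 = 49 (mod 125)
  r_3 = 549 (mod 625)
Final: r = 549 satisfies f(r) ≡ 0 mod 5^4.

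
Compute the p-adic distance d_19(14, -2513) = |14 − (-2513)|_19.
d_19(14, -2513) = 1/361

Step 1 — x − y = 14 − (-2513) = 2527. Step 2 — v_19(2527) = 2 (factor: 2527 = (19^2 · 7); the sign does not affect v_p). Step 3 — |x − y|_19 = 19^{-2} = 1/361.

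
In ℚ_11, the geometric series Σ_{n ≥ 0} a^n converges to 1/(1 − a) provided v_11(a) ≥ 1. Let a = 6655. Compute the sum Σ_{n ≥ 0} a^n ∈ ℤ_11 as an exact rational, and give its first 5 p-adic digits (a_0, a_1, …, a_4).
Σ a^n = 1/(1 − a) = -1/6654;  first 5 digits = (1, 0, 0, 5, 0)

v_11(a) = 3 ≥ 1, so the series converges in ℤ_11 to 1/(1 − a) = 1/(1 − 6655) = -1/6654. Expand this rational in ℤ_11: compute digits iteratively via d_i = x_i mod 11, x_{i+1} = (x_i − d_i)/11. The first 5 digits are (1, 0, 0, 5, 0).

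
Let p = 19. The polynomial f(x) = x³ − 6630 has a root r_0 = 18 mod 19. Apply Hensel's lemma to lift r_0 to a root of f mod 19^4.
r_3 = 101725 (mod 130321)

Hensel: r_{i+1} = r_i − f(r_i)/f′(r_i) mod 19^{i+2}, where f′(x) = 3x². Iterate:
  r_0 = 18 (mod 19)
  r_1 = 284 (mod 361)
  r_2 = 5699 (mod 6859)
  r_3 = 101725 (mod 130321)
Final: r = 101725 with f(r) ≡ 0 mod 19^4.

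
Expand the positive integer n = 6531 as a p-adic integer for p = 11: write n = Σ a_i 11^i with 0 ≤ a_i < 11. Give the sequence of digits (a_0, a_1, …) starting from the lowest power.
(a_0, a_1, …) = (8, 10, 9, 4)

Repeated division by 11 gives the digits low-to-high: 6531 = 8 + 10·11^1 + 9·11^2 + 4·11^3. Digit sequence: (8, 10, 9, 4).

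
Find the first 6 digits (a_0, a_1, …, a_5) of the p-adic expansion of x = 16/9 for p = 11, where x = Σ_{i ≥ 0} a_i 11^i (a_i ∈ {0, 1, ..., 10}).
(a_0, …, a_5) = (3, 6, 8, 9, 4, 2)

v_11(16/9) = 0 (numerator and denominator both coprime to 11), so x ∈ ℤ_11^×. Compute digits iteratively via a_i = x_i mod 11, x_{i+1} = (x_i − a_i)/11, with x_0 = x:
  x_0 = 16/9;  a_0 = 3;  x_1 = (x_0 − 3)/11 = -1/9
  x_1 = -1/9;  a_1 = 6;  x_2 = (x_1 − 6)/11 = -5/9
  x_2 = -5/9;  a_2 = 8;  x_3 = (x_2 − 8)/11 = -7/9
  x_3 = -7/9;  a_3 = 9;  x_4 = (x_3 − 9)/11 = -8/9
  x_4 = -8/9;  a_4 = 4;  x_5 = (x_4 − 4)/11 = -4/9
  x_5 = -4/9;  a_5 = 2;  x_6 = (x_5 − 2)/11 = -2/9
Digits: (3, 6, 8, 9, 4, 2).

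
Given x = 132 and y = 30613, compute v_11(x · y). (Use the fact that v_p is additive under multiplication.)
v_11(4040916) = 4

v_p(x) = 1 (factor: 132 = 11^1 · 12); v_p(y) = 3 (factor: 30613 = 11^3 · 23). Additivity: v_p(xy) = v_p(x) + v_p(y) = 1 + 3 = 4. (Direct check: xy = 4040916 = 11^4 · (276).)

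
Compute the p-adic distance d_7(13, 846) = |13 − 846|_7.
d_7(13, 846) = 1/49

Step 1 — x − y = 13 − 846 = -833. Step 2 — v_7(-833) = 2 (factor: -833 = −(7^2 · 17); the sign does not affect v_p). Step 3 — |x − y|_7 = 7^{-2} = 1/49.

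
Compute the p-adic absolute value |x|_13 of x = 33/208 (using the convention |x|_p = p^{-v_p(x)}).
|33/208|_13 = 13

Step 1 — compute v_13(x) by factoring powers of 13 out of the numerator and denominator: v_13(33/208) = -1. Step 2 — apply |x|_p = p^{-v_p(x)} = 13^{1} = 13.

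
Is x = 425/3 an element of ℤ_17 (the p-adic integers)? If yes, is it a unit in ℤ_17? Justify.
x ∈ ℤ_17 but not a unit; v_17(x) = 1 > 0

ℤ_17 = {x ∈ ℚ_17 : v_17(x) ≥ 0} and ℤ_17^× = {x ∈ ℤ_17 : v_17(x) = 0}. Here v_17(425/3) = v_17(num) − v_17(den) = 1; compare against these criteria.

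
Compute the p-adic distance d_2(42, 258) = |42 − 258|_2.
d_2(42, 258) = 1/8

Step 1 — x − y = 42 − 258 = -216. Step 2 — v_2(-216) = 3 (factor: -216 = −(2^3 · 27); the sign does not affect v_p). Step 3 — |x − y|_2 = 2^{-3} = 1/8.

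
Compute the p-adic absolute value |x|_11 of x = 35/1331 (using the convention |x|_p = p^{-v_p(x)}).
|35/1331|_11 = 1331

Step 1 — compute v_11(x) by factoring powers of 11 out of the numerator and denominator: v_11(35/1331) = -3. Step 2 — apply |x|_p = p^{-v_p(x)} = 11^{3} = 1331.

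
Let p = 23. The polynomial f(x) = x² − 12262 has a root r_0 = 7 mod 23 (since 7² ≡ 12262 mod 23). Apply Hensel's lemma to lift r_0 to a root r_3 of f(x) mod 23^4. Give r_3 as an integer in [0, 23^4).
r_3 = 194380 (mod 279841)

Hensel's recurrence: r_{i+1} = r_i − f(r_i)·(f′(r_i))^{-1} mod 23^{i+2}, with f′(x) = 2x. Iterate:
  r_0 = 7 (mod 23)
  r_1 = 237 (mod 529)
  r_2 = 11875 (mod 12167)
  r_3 = 194380 (mod 279841)
Final: r_3 = 194380, and one checks f(r_3) ≡ 0 mod 23^4.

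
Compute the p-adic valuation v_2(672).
v_2(672) = 5

v_2(n) is the largest exponent k such that 2^k divides n. Factor out: 672 = 2^5 · 21. (Sign doesn't affect v_p.) So v_2(672) = 5.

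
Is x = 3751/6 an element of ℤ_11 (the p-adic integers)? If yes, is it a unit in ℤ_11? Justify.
x ∈ ℤ_11 but not a unit; v_11(x) = 2 > 0

ℤ_11 = {x ∈ ℚ_11 : v_11(x) ≥ 0} and ℤ_11^× = {x ∈ ℤ_11 : v_11(x) = 0}. Here v_11(3751/6) = v_11(num) − v_11(den) = 2; compare against these criteria.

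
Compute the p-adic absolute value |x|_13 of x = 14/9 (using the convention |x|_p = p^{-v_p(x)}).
|14/9|_13 = 1

Step 1 — compute v_13(x) by factoring powers of 13 out of the numerator and denominator: v_13(14/9) = 0. Step 2 — apply |x|_p = p^{-v_p(x)} = 13^{0} = 1.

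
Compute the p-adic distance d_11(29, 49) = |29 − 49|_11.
d_11(29, 49) = 1

Step 1 — x − y = 29 − 49 = -20. Step 2 — v_11(-20) = 0 (factor: -20 = −(11^0 · 20); the sign does not affect v_p). Step 3 — |x − y|_11 = 11^{0} = 1.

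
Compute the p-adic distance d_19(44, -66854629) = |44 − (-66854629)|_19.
d_19(44, -66854629) = 1/2476099

Step 1 — x − y = 44 − (-66854629) = 66854673. Step 2 — v_19(66854673) = 5 (factor: 66854673 = (19^5 · 27); the sign does not affect v_p). Step 3 — |x − y|_19 = 19^{-5} = 1/2476099.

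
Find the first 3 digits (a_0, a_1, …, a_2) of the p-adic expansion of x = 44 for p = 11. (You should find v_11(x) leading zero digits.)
(a_0, …, a_2) = (0, 4, 0)

v_11(44) = 1, so a_0 = ... = a_0 = 0. Factor out: x = 11^1 · u with u = 4 a unit in ℤ_11. Expand u iteratively via a_{v+i} = u_i mod 11, u_{i+1} = (u_i − a_{v+i})/11:
  u_0 = 4;  a_1 = 4;  u_1 = (u_0 − 4)/11 = 0
  u_1 = 0;  a_2 = 0;  u_2 = (u_1 − 0)/11 = 0
Digits: (0, 4, 0).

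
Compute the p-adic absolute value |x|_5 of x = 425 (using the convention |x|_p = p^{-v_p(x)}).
|425|_5 = 1/25

Step 1 — compute v_5(x) by factoring powers of 5 out of the numerator and denominator: v_5(425) = 2. Step 2 — apply |x|_p = p^{-v_p(x)} = 5^{-2} = 1/25.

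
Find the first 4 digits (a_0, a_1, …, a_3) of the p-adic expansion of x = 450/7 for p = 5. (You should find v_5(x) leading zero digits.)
(a_0, …, a_3) = (0, 0, 4, 4)

v_5(450/7) = 2, so a_0 = ... = a_1 = 0. Factor out: x = 5^2 · u with u = 18/7 a unit in ℤ_5. Expand u iteratively via a_{v+i} = u_i mod 5, u_{i+1} = (u_i − a_{v+i})/5:
  u_0 = 18/7;  a_2 = 4;  u_1 = (u_0 − 4)/5 = -2/7
  u_1 = -2/7;  a_3 = 4;  u_2 = (u_1 − 4)/5 = -6/7
Digits: (0, 0, 4, 4).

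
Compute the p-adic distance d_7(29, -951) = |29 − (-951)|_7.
d_7(29, -951) = 1/49

Step 1 — x − y = 29 − (-951) = 980. Step 2 — v_7(980) = 2 (factor: 980 = (7^2 · 20); the sign does not affect v_p). Step 3 — |x − y|_7 = 7^{-2} = 1/49.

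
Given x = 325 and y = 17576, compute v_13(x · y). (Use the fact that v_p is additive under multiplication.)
v_13(5712200) = 4

v_p(x) = 1 (factor: 325 = 13^1 · 25); v_p(y) = 3 (factor: 17576 = 13^3 · 8). Additivity: v_p(xy) = v_p(x) + v_p(y) = 1 + 3 = 4. (Direct check: xy = 5712200 = 13^4 · (200).)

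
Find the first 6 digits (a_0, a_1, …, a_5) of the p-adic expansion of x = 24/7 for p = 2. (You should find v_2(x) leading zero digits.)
(a_0, …, a_5) = (0, 0, 0, 1, 0, 1)

v_2(24/7) = 3, so a_0 = ... = a_2 = 0. Factor out: x = 2^3 · u with u = 3/7 a unit in ℤ_2. Expand u iteratively via a_{v+i} = u_i mod 2, u_{i+1} = (u_i − a_{v+i})/2:
  u_0 = 3/7;  a_3 = 1;  u_1 = (u_0 − 1)/2 = -2/7
  u_1 = -2/7;  a_4 = 0;  u_2 = (u_1 − 0)/2 = -1/7
  u_2 = -1/7;  a_5 = 1;  u_3 = (u_2 − 1)/2 = -4/7
Digits: (0, 0, 0, 1, 0, 1).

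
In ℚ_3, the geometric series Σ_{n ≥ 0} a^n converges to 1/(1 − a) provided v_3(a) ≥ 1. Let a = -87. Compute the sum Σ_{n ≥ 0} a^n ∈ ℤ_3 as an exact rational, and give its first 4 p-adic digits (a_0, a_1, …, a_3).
Σ a^n = 1/(1 − a) = 1/88;  first 4 digits = (1, 1, 0, 2)

v_3(a) = 1 ≥ 1, so the series converges in ℤ_3 to 1/(1 − a) = 1/(1 − (-87)) = 1/88. Expand this rational in ℤ_3: compute digits iteratively via d_i = x_i mod 3, x_{i+1} = (x_i − d_i)/3. The first 4 digits are (1, 1, 0, 2).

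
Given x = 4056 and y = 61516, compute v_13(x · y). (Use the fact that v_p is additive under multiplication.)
v_13(249508896) = 5

v_p(x) = 2 (factor: 4056 = 13^2 · 24); v_p(y) = 3 (factor: 61516 = 13^3 · 28). Additivity: v_p(xy) = v_p(x) + v_p(y) = 2 + 3 = 5. (Direct check: xy = 249508896 = 13^5 · (672).)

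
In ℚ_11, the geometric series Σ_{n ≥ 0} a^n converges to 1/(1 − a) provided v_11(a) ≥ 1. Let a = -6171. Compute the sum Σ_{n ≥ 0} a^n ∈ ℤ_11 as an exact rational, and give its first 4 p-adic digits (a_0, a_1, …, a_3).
Σ a^n = 1/(1 − a) = 1/6172;  first 4 digits = (1, 0, 4, 6)

v_11(a) = 2 ≥ 1, so the series converges in ℤ_11 to 1/(1 − a) = 1/(1 − (-6171)) = 1/6172. Expand this rational in ℤ_11: compute digits iteratively via d_i = x_i mod 11, x_{i+1} = (x_i − d_i)/11. The first 4 digits are (1, 0, 4, 6).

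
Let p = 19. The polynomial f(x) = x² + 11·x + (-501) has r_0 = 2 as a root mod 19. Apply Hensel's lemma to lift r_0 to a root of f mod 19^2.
r_1 = 154 (mod 361)

Hensel: r_{i+1} = r_i − f(r_i)·(f′(r_i))^{-1} mod 19^{i+2}, f′(x) = 2x + 11. Iterate:
  r_0 = 2 (mod 19)
  r_1 = 154 (mod 361)
Final: r = 154 satisfies f(r) ≡ 0 mod 19^2.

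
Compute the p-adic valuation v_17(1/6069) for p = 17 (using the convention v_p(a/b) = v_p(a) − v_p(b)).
v_17(1/6069) = -2

Factor powers of 17 from the numerator and denominator of the reduced fraction: 1 = 17^0 · 1 and 6069 = 17^2 · 21. Apply v_p(a/b) = v_p(a) − v_p(b): v_17(1/6069) = 0 − 2 = -2.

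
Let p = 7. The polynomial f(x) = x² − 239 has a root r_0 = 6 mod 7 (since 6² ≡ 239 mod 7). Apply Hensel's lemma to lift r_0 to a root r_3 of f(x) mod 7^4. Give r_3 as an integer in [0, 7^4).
r_3 = 2330 (mod 2401)

Hensel's recurrence: r_{i+1} = r_i − f(r_i)·(f′(r_i))^{-1} mod 7^{i+2}, with f′(x) = 2x. Iterate:
  r_0 = 6 (mod 7)
  r_1 = 27 (mod 49)
  r_2 = 272 (mod 343)
  r_3 = 2330 (mod 2401)
Final: r_3 = 2330, and one checks f(r_3) ≡ 0 mod 7^4.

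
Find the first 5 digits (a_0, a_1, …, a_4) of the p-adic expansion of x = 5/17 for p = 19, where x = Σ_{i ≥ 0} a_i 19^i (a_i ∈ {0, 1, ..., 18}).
(a_0, …, a_4) = (7, 3, 11, 5, 12)

v_19(5/17) = 0 (numerator and denominator both coprime to 19), so x ∈ ℤ_19^×. Compute digits iteratively via a_i = x_i mod 19, x_{i+1} = (x_i − a_i)/19, with x_0 = x:
  x_0 = 5/17;  a_0 = 7;  x_1 = (x_0 − 7)/19 = -6/17
  x_1 = -6/17;  a_1 = 3;  x_2 = (x_1 − 3)/19 = -3/17
  x_2 = -3/17;  a_2 = 11;  x_3 = (x_2 − 11)/19 = -10/17
  x_3 = -10/17;  a_3 = 5;  x_4 = (x_3 − 5)/19 = -5/17
  x_4 = -5/17;  a_4 = 12;  x_5 = (x_4 − 12)/19 = -11/17
Digits: (7, 3, 11, 5, 12).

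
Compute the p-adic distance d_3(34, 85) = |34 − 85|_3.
d_3(34, 85) = 1/3

Step 1 — x − y = 34 − 85 = -51. Step 2 — v_3(-51) = 1 (factor: -51 = −(3^1 · 17); the sign does not affect v_p). Step 3 — |x − y|_3 = 3^{-1} = 1/3.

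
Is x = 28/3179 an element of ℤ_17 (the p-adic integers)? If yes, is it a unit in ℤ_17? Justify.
x ∉ ℤ_17 (v_17(x) = -2 < 0)

ℤ_17 = {x ∈ ℚ_17 : v_17(x) ≥ 0} and ℤ_17^× = {x ∈ ℤ_17 : v_17(x) = 0}. Here v_17(28/3179) = v_17(num) − v_17(den) = -2; compare against these criteria.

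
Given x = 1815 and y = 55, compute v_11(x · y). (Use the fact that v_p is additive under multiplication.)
v_11(99825) = 3

v_p(x) = 2 (factor: 1815 = 11^2 · 15); v_p(y) = 1 (factor: 55 = 11^1 · 5). Additivity: v_p(xy) = v_p(x) + v_p(y) = 2 + 1 = 3. (Direct check: xy = 99825 = 11^3 · (75).)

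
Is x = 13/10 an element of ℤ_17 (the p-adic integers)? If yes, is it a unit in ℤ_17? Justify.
x ∈ ℤ_17^× (unit); v_17(x) = 0

ℤ_17 = {x ∈ ℚ_17 : v_17(x) ≥ 0} and ℤ_17^× = {x ∈ ℤ_17 : v_17(x) = 0}. Here v_17(13/10) = v_17(num) − v_17(den) = 0; compare against these criteria.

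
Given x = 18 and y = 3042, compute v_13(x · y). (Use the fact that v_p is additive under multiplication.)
v_13(54756) = 2

v_p(x) = 0 (factor: 18 = 13^0 · 18); v_p(y) = 2 (factor: 3042 = 13^2 · 18). Additivity: v_p(xy) = v_p(x) + v_p(y) = 0 + 2 = 2. (Direct check: xy = 54756 = 13^2 · (324).)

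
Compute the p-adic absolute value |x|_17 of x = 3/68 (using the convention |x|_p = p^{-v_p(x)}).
|3/68|_17 = 17

Step 1 — compute v_17(x) by factoring powers of 17 out of the numerator and denominator: v_17(3/68) = -1. Step 2 — apply |x|_p = p^{-v_p(x)} = 17^{1} = 17.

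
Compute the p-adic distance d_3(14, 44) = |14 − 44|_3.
d_3(14, 44) = 1/3

Step 1 — x − y = 14 − 44 = -30. Step 2 — v_3(-30) = 1 (factor: -30 = −(3^1 · 10); the sign does not affect v_p). Step 3 — |x − y|_3 = 3^{-1} = 1/3.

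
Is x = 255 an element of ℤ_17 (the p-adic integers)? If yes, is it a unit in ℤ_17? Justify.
x ∈ ℤ_17 but not a unit; v_17(x) = 1 > 0

ℤ_17 = {x ∈ ℚ_17 : v_17(x) ≥ 0} and ℤ_17^× = {x ∈ ℤ_17 : v_17(x) = 0}. Here v_17(255) = v_17(num) − v_17(den) = 1; compare against these criteria.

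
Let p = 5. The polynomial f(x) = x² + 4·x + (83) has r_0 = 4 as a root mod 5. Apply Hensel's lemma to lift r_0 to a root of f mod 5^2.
r_1 = 9 (mod 25)

Hensel: r_{i+1} = r_i − f(r_i)·(f′(r_i))^{-1} mod 5^{i+2}, f′(x) = 2x + 4. Iterate:
  r_0 = 4 (mod 5)
  r_1 = 9 (mod 25)
Final: r = 9 satisfies f(r) ≡ 0 mod 5^2.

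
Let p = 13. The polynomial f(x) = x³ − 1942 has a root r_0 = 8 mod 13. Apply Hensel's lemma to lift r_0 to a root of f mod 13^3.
r_2 = 320 (mod 2197)

Hensel: r_{i+1} = r_i − f(r_i)/f′(r_i) mod 13^{i+2}, where f′(x) = 3x². Iterate:
  r_0 = 8 (mod 13)
  r_1 = 151 (mod 169)
  r_2 = 320 (mod 2197)
Final: r = 320 with f(r) ≡ 0 mod 13^3.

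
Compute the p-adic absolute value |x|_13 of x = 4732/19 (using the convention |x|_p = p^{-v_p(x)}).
|4732/19|_13 = 1/169

Step 1 — compute v_13(x) by factoring powers of 13 out of the numerator and denominator: v_13(4732/19) = 2. Step 2 — apply |x|_p = p^{-v_p(x)} = 13^{-2} = 1/169.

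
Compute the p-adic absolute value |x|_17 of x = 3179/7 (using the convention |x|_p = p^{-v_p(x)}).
|3179/7|_17 = 1/289

Step 1 — compute v_17(x) by factoring powers of 17 out of the numerator and denominator: v_17(3179/7) = 2. Step 2 — apply |x|_p = p^{-v_p(x)} = 17^{-2} = 1/289.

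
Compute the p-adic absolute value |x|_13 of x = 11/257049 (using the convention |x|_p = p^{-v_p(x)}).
|11/257049|_13 = 28561

Step 1 — compute v_13(x) by factoring powers of 13 out of the numerator and denominator: v_13(11/257049) = -4. Step 2 — apply |x|_p = p^{-v_p(x)} = 13^{4} = 28561.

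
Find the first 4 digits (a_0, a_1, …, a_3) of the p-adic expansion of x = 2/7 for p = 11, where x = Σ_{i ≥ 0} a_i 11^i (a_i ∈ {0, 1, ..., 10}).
(a_0, …, a_3) = (5, 9, 7, 4)

v_11(2/7) = 0 (numerator and denominator both coprime to 11), so x ∈ ℤ_11^×. Compute digits iteratively via a_i = x_i mod 11, x_{i+1} = (x_i − a_i)/11, with x_0 = x:
  x_0 = 2/7;  a_0 = 5;  x_1 = (x_0 − 5)/11 = -3/7
  x_1 = -3/7;  a_1 = 9;  x_2 = (x_1 − 9)/11 = -6/7
  x_2 = -6/7;  a_2 = 7;  x_3 = (x_2 − 7)/11 = -5/7
  x_3 = -5/7;  a_3 = 4;  x_4 = (x_3 − 4)/11 = -3/7
Digits: (5, 9, 7, 4).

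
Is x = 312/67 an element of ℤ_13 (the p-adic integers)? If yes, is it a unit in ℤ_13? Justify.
x ∈ ℤ_13 but not a unit; v_13(x) = 1 > 0

ℤ_13 = {x ∈ ℚ_13 : v_13(x) ≥ 0} and ℤ_13^× = {x ∈ ℤ_13 : v_13(x) = 0}. Here v_13(312/67) = v_13(num) − v_13(den) = 1; compare against these criteria.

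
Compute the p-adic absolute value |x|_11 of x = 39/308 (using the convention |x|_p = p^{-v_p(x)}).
|39/308|_11 = 11

Step 1 — compute v_11(x) by factoring powers of 11 out of the numerator and denominator: v_11(39/308) = -1. Step 2 — apply |x|_p = p^{-v_p(x)} = 11^{1} = 11.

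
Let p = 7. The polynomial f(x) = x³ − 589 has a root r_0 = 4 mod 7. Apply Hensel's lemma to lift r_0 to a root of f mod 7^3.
r_2 = 116 (mod 343)

Hensel: r_{i+1} = r_i − f(r_i)/f′(r_i) mod 7^{i+2}, where f′(x) = 3x². Iterate:
  r_0 = 4 (mod 7)
  r_1 = 18 (mod 49)
  r_2 = 116 (mod 343)
Final: r = 116 with f(r) ≡ 0 mod 7^3.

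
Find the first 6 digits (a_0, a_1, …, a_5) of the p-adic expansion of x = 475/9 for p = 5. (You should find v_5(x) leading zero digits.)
(a_0, …, a_5) = (0, 0, 1, 3, 0, 1)

v_5(475/9) = 2, so a_0 = ... = a_1 = 0. Factor out: x = 5^2 · u with u = 19/9 a unit in ℤ_5. Expand u iteratively via a_{v+i} = u_i mod 5, u_{i+1} = (u_i − a_{v+i})/5:
  u_0 = 19/9;  a_2 = 1;  u_1 = (u_0 − 1)/5 = 2/9
  u_1 = 2/9;  a_3 = 3;  u_2 = (u_1 − 3)/5 = -5/9
  u_2 = -5/9;  a_4 = 0;  u_3 = (u_2 − 0)/5 = -1/9
  u_3 = -1/9;  a_5 = 1;  u_4 = (u_3 − 1)/5 = -2/9
Digits: (0, 0, 1, 3, 0, 1).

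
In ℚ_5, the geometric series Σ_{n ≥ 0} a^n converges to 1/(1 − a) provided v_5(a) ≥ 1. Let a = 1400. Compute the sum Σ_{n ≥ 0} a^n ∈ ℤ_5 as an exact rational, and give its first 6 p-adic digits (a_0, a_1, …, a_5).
Σ a^n = 1/(1 − a) = -1/1399;  first 6 digits = (1, 0, 1, 1, 3, 2)

v_5(a) = 2 ≥ 1, so the series converges in ℤ_5 to 1/(1 − a) = 1/(1 − 1400) = -1/1399. Expand this rational in ℤ_5: compute digits iteratively via d_i = x_i mod 5, x_{i+1} = (x_i − d_i)/5. The first 6 digits are (1, 0, 1, 1, 3, 2).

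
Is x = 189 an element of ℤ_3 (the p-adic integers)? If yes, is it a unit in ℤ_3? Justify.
x ∈ ℤ_3 but not a unit; v_3(x) = 3 > 0

ℤ_3 = {x ∈ ℚ_3 : v_3(x) ≥ 0} and ℤ_3^× = {x ∈ ℤ_3 : v_3(x) = 0}. Here v_3(189) = v_3(num) − v_3(den) = 3; compare against these criteria.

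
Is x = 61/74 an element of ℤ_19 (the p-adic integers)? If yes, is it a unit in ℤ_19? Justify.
x ∈ ℤ_19^× (unit); v_19(x) = 0

ℤ_19 = {x ∈ ℚ_19 : v_19(x) ≥ 0} and ℤ_19^× = {x ∈ ℤ_19 : v_19(x) = 0}. Here v_19(61/74) = v_19(num) − v_19(den) = 0; compare against these criteria.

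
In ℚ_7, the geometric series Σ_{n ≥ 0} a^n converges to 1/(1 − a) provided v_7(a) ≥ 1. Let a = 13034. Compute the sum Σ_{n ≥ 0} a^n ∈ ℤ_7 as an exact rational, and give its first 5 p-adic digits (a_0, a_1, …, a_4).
Σ a^n = 1/(1 − a) = -1/13033;  first 5 digits = (1, 0, 0, 3, 5)

v_7(a) = 3 ≥ 1, so the series converges in ℤ_7 to 1/(1 − a) = 1/(1 − 13034) = -1/13033. Expand this rational in ℤ_7: compute digits iteratively via d_i = x_i mod 7, x_{i+1} = (x_i − d_i)/7. The first 5 digits are (1, 0, 0, 3, 5).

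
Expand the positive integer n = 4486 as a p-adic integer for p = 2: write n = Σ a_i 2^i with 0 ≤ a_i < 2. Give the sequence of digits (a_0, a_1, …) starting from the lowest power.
(a_0, a_1, …) = (0, 1, 1, 0, 0, 0, 0, 1, 1, 0, 0, 0, 1)

Repeated division by 2 gives the digits low-to-high: 4486 = 1·2^1 + 1·2^2 + 1·2^7 + 1·2^8 + 1·2^12. Digit sequence: (0, 1, 1, 0, 0, 0, 0, 1, 1, 0, 0, 0, 1).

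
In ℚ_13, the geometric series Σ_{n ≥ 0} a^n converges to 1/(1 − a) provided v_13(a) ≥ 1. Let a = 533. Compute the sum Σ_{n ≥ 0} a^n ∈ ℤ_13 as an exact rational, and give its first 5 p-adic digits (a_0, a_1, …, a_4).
Σ a^n = 1/(1 − a) = -1/532;  first 5 digits = (1, 2, 7, 7, 10)

v_13(a) = 1 ≥ 1, so the series converges in ℤ_13 to 1/(1 − a) = 1/(1 − 533) = -1/532. Expand this rational in ℤ_13: compute digits iteratively via d_i = x_i mod 13, x_{i+1} = (x_i − d_i)/13. The first 5 digits are (1, 2, 7, 7, 10).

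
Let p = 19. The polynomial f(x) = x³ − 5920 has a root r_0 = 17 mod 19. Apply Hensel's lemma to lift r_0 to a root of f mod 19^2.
r_1 = 131 (mod 361)

Hensel: r_{i+1} = r_i − f(r_i)/f′(r_i) mod 19^{i+2}, where f′(x) = 3x². Iterate:
  r_0 = 17 (mod 19)
  r_1 = 131 (mod 361)
Final: r = 131 with f(r) ≡ 0 mod 19^2.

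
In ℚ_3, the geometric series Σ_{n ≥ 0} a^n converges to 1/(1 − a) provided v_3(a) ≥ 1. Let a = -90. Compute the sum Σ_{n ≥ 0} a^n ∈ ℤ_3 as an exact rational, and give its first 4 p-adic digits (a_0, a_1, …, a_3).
Σ a^n = 1/(1 − a) = 1/91;  first 4 digits = (1, 0, 2, 2)

v_3(a) = 2 ≥ 1, so the series converges in ℤ_3 to 1/(1 − a) = 1/(1 − (-90)) = 1/91. Expand this rational in ℤ_3: compute digits iteratively via d_i = x_i mod 3, x_{i+1} = (x_i − d_i)/3. The first 4 digits are (1, 0, 2, 2).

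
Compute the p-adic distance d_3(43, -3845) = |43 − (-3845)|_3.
d_3(43, -3845) = 1/243

Step 1 — x − y = 43 − (-3845) = 3888. Step 2 — v_3(3888) = 5 (factor: 3888 = (3^5 · 16); the sign does not affect v_p). Step 3 — |x − y|_3 = 3^{-5} = 1/243.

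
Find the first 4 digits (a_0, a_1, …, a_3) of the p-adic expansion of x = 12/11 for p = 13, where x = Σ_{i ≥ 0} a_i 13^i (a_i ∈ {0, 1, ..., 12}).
(a_0, …, a_3) = (7, 9, 4, 2)

v_13(12/11) = 0 (numerator and denominator both coprime to 13), so x ∈ ℤ_13^×. Compute digits iteratively via a_i = x_i mod 13, x_{i+1} = (x_i − a_i)/13, with x_0 = x:
  x_0 = 12/11;  a_0 = 7;  x_1 = (x_0 − 7)/13 = -5/11
  x_1 = -5/11;  a_1 = 9;  x_2 = (x_1 − 9)/13 = -8/11
  x_2 = -8/11;  a_2 = 4;  x_3 = (x_2 − 4)/13 = -4/11
  x_3 = -4/11;  a_3 = 2;  x_4 = (x_3 − 2)/13 = -2/11
Digits: (7, 9, 4, 2).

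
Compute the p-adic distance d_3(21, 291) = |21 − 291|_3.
d_3(21, 291) = 1/27

Step 1 — x − y = 21 − 291 = -270. Step 2 — v_3(-270) = 3 (factor: -270 = −(3^3 · 10); the sign does not affect v_p). Step 3 — |x − y|_3 = 3^{-3} = 1/27.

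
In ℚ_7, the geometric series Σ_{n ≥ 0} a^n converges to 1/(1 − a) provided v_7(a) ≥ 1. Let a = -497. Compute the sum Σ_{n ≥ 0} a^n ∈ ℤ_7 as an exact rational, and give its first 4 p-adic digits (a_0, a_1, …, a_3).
Σ a^n = 1/(1 − a) = 1/498;  first 4 digits = (1, 6, 4, 3)

v_7(a) = 1 ≥ 1, so the series converges in ℤ_7 to 1/(1 − a) = 1/(1 − (-497)) = 1/498. Expand this rational in ℤ_7: compute digits iteratively via d_i = x_i mod 7, x_{i+1} = (x_i − d_i)/7. The first 4 digits are (1, 6, 4, 3).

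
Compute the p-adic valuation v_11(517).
v_11(517) = 1

v_11(n) is the largest exponent k such that 11^k divides n. Factor out: 517 = 11^1 · 47. (Sign doesn't affect v_p.) So v_11(517) = 1.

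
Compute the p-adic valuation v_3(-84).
v_3(-84) = 1

v_3(n) is the largest exponent k such that 3^k divides n. Factor out: -84 = -3^1 · 28. (Sign doesn't affect v_p.) So v_3(-84) = 1.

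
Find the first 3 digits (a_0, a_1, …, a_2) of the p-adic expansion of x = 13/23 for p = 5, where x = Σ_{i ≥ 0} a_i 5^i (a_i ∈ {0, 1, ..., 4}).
(a_0, …, a_2) = (1, 1, 0)

v_5(13/23) = 0 (numerator and denominator both coprime to 5), so x ∈ ℤ_5^×. Compute digits iteratively via a_i = x_i mod 5, x_{i+1} = (x_i − a_i)/5, with x_0 = x:
  x_0 = 13/23;  a_0 = 1;  x_1 = (x_0 − 1)/5 = -2/23
  x_1 = -2/23;  a_1 = 1;  x_2 = (x_1 − 1)/5 = -5/23
  x_2 = -5/23;  a_2 = 0;  x_3 = (x_2 − 0)/5 = -1/23
Digits: (1, 1, 0).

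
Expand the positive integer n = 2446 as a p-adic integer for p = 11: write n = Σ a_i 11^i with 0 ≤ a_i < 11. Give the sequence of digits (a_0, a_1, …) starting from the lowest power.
(a_0, a_1, …) = (4, 2, 9, 1)

Repeated division by 11 gives the digits low-to-high: 2446 = 4 + 2·11^1 + 9·11^2 + 1·11^3. Digit sequence: (4, 2, 9, 1).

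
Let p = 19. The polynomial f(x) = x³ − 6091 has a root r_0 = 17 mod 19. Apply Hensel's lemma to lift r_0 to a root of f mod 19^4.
r_3 = 7275 (mod 130321)

Hensel: r_{i+1} = r_i − f(r_i)/f′(r_i) mod 19^{i+2}, where f′(x) = 3x². Iterate:
  r_0 = 17 (mod 19)
  r_1 = 55 (mod 361)
  r_2 = 416 (mod 6859)
  r_3 = 7275 (mod 130321)
Final: r = 7275 with f(r) ≡ 0 mod 19^4.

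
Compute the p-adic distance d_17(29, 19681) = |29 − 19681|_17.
d_17(29, 19681) = 1/4913

Step 1 — x − y = 29 − 19681 = -19652. Step 2 — v_17(-19652) = 3 (factor: -19652 = −(17^3 · 4); the sign does not affect v_p). Step 3 — |x − y|_17 = 17^{-3} = 1/4913.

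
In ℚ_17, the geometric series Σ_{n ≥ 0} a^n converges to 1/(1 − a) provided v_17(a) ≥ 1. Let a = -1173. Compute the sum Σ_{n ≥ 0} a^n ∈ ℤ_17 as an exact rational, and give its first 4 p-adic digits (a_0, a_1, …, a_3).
Σ a^n = 1/(1 − a) = 1/1174;  first 4 digits = (1, 16, 13, 6)

v_17(a) = 1 ≥ 1, so the series converges in ℤ_17 to 1/(1 − a) = 1/(1 − (-1173)) = 1/1174. Expand this rational in ℤ_17: compute digits iteratively via d_i = x_i mod 17, x_{i+1} = (x_i − d_i)/17. The first 4 digits are (1, 16, 13, 6).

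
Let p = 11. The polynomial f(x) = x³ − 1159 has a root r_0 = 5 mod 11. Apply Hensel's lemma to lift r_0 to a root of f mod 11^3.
r_2 = 1061 (mod 1331)

Hensel: r_{i+1} = r_i − f(r_i)/f′(r_i) mod 11^{i+2}, where f′(x) = 3x². Iterate:
  r_0 = 5 (mod 11)
  r_1 = 93 (mod 121)
  r_2 = 1061 (mod 1331)
Final: r = 1061 with f(r) ≡ 0 mod 11^3.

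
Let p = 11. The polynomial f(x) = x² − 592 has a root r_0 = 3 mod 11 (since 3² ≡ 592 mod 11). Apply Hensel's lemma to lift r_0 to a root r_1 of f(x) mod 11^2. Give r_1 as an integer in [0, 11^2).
r_1 = 80 (mod 121)

Hensel's recurrence: r_{i+1} = r_i − f(r_i)·(f′(r_i))^{-1} mod 11^{i+2}, with f′(x) = 2x. Iterate:
  r_0 = 3 (mod 11)
  r_1 = 80 (mod 121)
Final: r_1 = 80, and one checks f(r_1) ≡ 0 mod 11^2.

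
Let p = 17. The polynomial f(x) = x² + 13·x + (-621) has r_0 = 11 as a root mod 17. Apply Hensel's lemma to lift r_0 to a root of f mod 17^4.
r_3 = 37649 (mod 83521)

Hensel: r_{i+1} = r_i − f(r_i)·(f′(r_i))^{-1} mod 17^{i+2}, f′(x) = 2x + 13. Iterate:
  r_0 = 11 (mod 17)
  r_1 = 79 (mod 289)
  r_2 = 3258 (mod 4913)
  r_3 = 37649 (mod 83521)
Final: r = 37649 satisfies f(r) ≡ 0 mod 17^4.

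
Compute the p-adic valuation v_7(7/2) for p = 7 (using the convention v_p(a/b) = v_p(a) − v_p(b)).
v_7(7/2) = 1

Factor powers of 7 from the numerator and denominator of the reduced fraction: 7 = 7^1 · 1 and 2 = 7^0 · 2. Apply v_p(a/b) = v_p(a) − v_p(b): v_7(7/2) = 1 − 0 = 1.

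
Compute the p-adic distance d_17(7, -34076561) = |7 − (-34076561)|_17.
d_17(7, -34076561) = 1/1419857

Step 1 — x − y = 7 − (-34076561) = 34076568. Step 2 — v_17(34076568) = 5 (factor: 34076568 = (17^5 · 24); the sign does not affect v_p). Step 3 — |x − y|_17 = 17^{-5} = 1/1419857.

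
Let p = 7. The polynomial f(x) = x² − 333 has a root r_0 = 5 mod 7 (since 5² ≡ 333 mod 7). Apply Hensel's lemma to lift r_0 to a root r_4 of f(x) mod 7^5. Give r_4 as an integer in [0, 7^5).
r_4 = 5514 (mod 16807)

Hensel's recurrence: r_{i+1} = r_i − f(r_i)·(f′(r_i))^{-1} mod 7^{i+2}, with f′(x) = 2x. Iterate:
  r_0 = 5 (mod 7)
  r_1 = 26 (mod 49)
  r_2 = 26 (mod 343)
  r_3 = 712 (mod 2401)
  r_4 = 5514 (mod 16807)
Final: r_4 = 5514, and one checks f(r_4) ≡ 0 mod 7^5.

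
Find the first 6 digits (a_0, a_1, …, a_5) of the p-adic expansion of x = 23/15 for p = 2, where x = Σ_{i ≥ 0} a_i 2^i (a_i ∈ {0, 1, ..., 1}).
(a_0, …, a_5) = (1, 0, 0, 1, 1, 1)

v_2(23/15) = 0 (numerator and denominator both coprime to 2), so x ∈ ℤ_2^×. Compute digits iteratively via a_i = x_i mod 2, x_{i+1} = (x_i − a_i)/2, with x_0 = x:
  x_0 = 23/15;  a_0 = 1;  x_1 = (x_0 − 1)/2 = 4/15
  x_1 = 4/15;  a_1 = 0;  x_2 = (x_1 − 0)/2 = 2/15
  x_2 = 2/15;  a_2 = 0;  x_3 = (x_2 − 0)/2 = 1/15
  x_3 = 1/15;  a_3 = 1;  x_4 = (x_3 − 1)/2 = -7/15
  x_4 = -7/15;  a_4 = 1;  x_5 = (x_4 − 1)/2 = -11/15
  x_5 = -11/15;  a_5 = 1;  x_6 = (x_5 − 1)/2 = -13/15
Digits: (1, 0, 0, 1, 1, 1).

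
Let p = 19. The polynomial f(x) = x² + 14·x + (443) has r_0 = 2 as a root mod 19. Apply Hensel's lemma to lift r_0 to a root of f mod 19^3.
r_2 = 1921 (mod 6859)

Hensel: r_{i+1} = r_i − f(r_i)·(f′(r_i))^{-1} mod 19^{i+2}, f′(x) = 2x + 14. Iterate:
  r_0 = 2 (mod 19)
  r_1 = 116 (mod 361)
  r_2 = 1921 (mod 6859)
Final: r = 1921 satisfies f(r) ≡ 0 mod 19^3.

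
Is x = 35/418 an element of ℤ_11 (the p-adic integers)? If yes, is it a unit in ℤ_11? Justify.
x ∉ ℤ_11 (v_11(x) = -1 < 0)

ℤ_11 = {x ∈ ℚ_11 : v_11(x) ≥ 0} and ℤ_11^× = {x ∈ ℤ_11 : v_11(x) = 0}. Here v_11(35/418) = v_11(num) − v_11(den) = -1; compare against these criteria.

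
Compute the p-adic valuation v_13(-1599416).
v_13(-1599416) = 4

v_13(n) is the largest exponent k such that 13^k divides n. Factor out: -1599416 = -13^4 · 56. (Sign doesn't affect v_p.) So v_13(-1599416) = 4.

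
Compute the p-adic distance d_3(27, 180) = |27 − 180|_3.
d_3(27, 180) = 1/9

Step 1 — x − y = 27 − 180 = -153. Step 2 — v_3(-153) = 2 (factor: -153 = −(3^2 · 17); the sign does not affect v_p). Step 3 — |x − y|_3 = 3^{-2} = 1/9.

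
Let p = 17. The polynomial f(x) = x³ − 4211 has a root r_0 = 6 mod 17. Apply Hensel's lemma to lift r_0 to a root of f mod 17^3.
r_2 = 1009 (mod 4913)

Hensel: r_{i+1} = r_i − f(r_i)/f′(r_i) mod 17^{i+2}, where f′(x) = 3x². Iterate:
  r_0 = 6 (mod 17)
  r_1 = 142 (mod 289)
  r_2 = 1009 (mod 4913)
Final: r = 1009 with f(r) ≡ 0 mod 17^3.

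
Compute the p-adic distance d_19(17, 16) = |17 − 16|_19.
d_19(17, 16) = 1

Step 1 — x − y = 17 − 16 = 1. Step 2 — v_19(1) = 0 (factor: 1 = (19^0 · 1); the sign does not affect v_p). Step 3 — |x − y|_19 = 19^{0} = 1.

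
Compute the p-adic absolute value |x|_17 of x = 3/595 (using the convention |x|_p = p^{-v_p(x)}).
|3/595|_17 = 17

Step 1 — compute v_17(x) by factoring powers of 17 out of the numerator and denominator: v_17(3/595) = -1. Step 2 — apply |x|_p = p^{-v_p(x)} = 17^{1} = 17.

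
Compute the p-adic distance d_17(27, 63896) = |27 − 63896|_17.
d_17(27, 63896) = 1/4913

Step 1 — x − y = 27 − 63896 = -63869. Step 2 — v_17(-63869) = 3 (factor: -63869 = −(17^3 · 13); the sign does not affect v_p). Step 3 — |x − y|_17 = 17^{-3} = 1/4913.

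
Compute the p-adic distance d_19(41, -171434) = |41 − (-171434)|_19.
d_19(41, -171434) = 1/6859

Step 1 — x − y = 41 − (-171434) = 171475. Step 2 — v_19(171475) = 3 (factor: 171475 = (19^3 · 25); the sign does not affect v_p). Step 3 — |x − y|_19 = 19^{-3} = 1/6859.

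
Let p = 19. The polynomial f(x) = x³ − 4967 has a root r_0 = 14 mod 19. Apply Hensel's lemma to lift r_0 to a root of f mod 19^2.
r_1 = 318 (mod 361)

Hensel: r_{i+1} = r_i − f(r_i)/f′(r_i) mod 19^{i+2}, where f′(x) = 3x². Iterate:
  r_0 = 14 (mod 19)
  r_1 = 318 (mod 361)
Final: r = 318 with f(r) ≡ 0 mod 19^2.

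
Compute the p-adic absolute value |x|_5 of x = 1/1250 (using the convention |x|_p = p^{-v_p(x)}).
|1/1250|_5 = 625

Step 1 — compute v_5(x) by factoring powers of 5 out of the numerator and denominator: v_5(1/1250) = -4. Step 2 — apply |x|_p = p^{-v_p(x)} = 5^{4} = 625.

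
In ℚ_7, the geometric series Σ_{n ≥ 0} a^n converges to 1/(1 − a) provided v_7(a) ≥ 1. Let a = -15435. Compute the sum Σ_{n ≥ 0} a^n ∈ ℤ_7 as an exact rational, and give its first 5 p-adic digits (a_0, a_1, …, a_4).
Σ a^n = 1/(1 − a) = 1/15436;  first 5 digits = (1, 0, 0, 4, 0)

v_7(a) = 3 ≥ 1, so the series converges in ℤ_7 to 1/(1 − a) = 1/(1 − (-15435)) = 1/15436. Expand this rational in ℤ_7: compute digits iteratively via d_i = x_i mod 7, x_{i+1} = (x_i − d_i)/7. The first 5 digits are (1, 0, 0, 4, 0).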